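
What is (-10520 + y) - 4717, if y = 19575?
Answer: 4338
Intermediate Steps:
(-10520 + y) - 4717 = (-10520 + 19575) - 4717 = 9055 - 4717 = 4338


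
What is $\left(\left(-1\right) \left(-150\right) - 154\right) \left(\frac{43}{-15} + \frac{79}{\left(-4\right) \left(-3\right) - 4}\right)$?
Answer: $- \frac{841}{30} \approx -28.033$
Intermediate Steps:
$\left(\left(-1\right) \left(-150\right) - 154\right) \left(\frac{43}{-15} + \frac{79}{\left(-4\right) \left(-3\right) - 4}\right) = \left(150 - 154\right) \left(43 \left(- \frac{1}{15}\right) + \frac{79}{12 - 4}\right) = - 4 \left(- \frac{43}{15} + \frac{79}{8}\right) = \left(-4\right) \frac{841}{120} = - \frac{841}{30}$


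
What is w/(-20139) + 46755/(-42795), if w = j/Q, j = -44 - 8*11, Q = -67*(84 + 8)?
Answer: -10748188048/9837841083 ≈ -1.0925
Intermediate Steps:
Q = -6164 (Q = -67*92 = -6164)
j = -132 (j = -44 - 88 = -132)
w = 33/1541 (w = -132/(-6164) = -132*(-1/6164) = 33/1541 ≈ 0.021415)
w/(-20139) + 46755/(-42795) = (33/1541)/(-20139) + 46755/(-42795) = (33/1541)*(-1/20139) + 46755*(-1/42795) = -11/10344733 - 1039/951 = -10748188048/9837841083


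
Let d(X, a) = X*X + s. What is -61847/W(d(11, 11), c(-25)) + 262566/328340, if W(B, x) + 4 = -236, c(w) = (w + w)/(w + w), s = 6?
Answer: 1018492991/3940080 ≈ 258.50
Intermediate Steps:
c(w) = 1 (c(w) = (2*w)/((2*w)) = (2*w)*(1/(2*w)) = 1)
d(X, a) = 6 + X² (d(X, a) = X*X + 6 = X² + 6 = 6 + X²)
W(B, x) = -240 (W(B, x) = -4 - 236 = -240)
-61847/W(d(11, 11), c(-25)) + 262566/328340 = -61847/(-240) + 262566/328340 = -61847*(-1/240) + 262566*(1/328340) = 61847/240 + 131283/164170 = 1018492991/3940080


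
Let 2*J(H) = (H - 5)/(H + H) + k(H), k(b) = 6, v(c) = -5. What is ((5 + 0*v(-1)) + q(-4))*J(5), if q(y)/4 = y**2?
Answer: 207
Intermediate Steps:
q(y) = 4*y**2
J(H) = 3 + (-5 + H)/(4*H) (J(H) = ((H - 5)/(H + H) + 6)/2 = ((-5 + H)/((2*H)) + 6)/2 = ((-5 + H)*(1/(2*H)) + 6)/2 = ((-5 + H)/(2*H) + 6)/2 = (6 + (-5 + H)/(2*H))/2 = 3 + (-5 + H)/(4*H))
((5 + 0*v(-1)) + q(-4))*J(5) = ((5 + 0*(-5)) + 4*(-4)**2)*((1/4)*(-5 + 13*5)/5) = ((5 + 0) + 4*16)*((1/4)*(1/5)*(-5 + 65)) = (5 + 64)*((1/4)*(1/5)*60) = 69*3 = 207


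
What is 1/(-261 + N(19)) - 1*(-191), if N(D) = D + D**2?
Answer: 22730/119 ≈ 191.01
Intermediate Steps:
1/(-261 + N(19)) - 1*(-191) = 1/(-261 + 19*(1 + 19)) - 1*(-191) = 1/(-261 + 19*20) + 191 = 1/(-261 + 380) + 191 = 1/119 + 191 = 22730/119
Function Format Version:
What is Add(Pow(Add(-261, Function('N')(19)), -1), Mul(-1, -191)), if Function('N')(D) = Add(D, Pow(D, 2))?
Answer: Rational(22730, 119) ≈ 191.01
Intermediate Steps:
Add(Pow(Add(-261, Function('N')(19)), -1), Mul(-1, -191)) = Add(Pow(Add(-261, Mul(19, Add(1, 19))), -1), Mul(-1, -191)) = Add(Pow(Add(-261, Mul(19, 20)), -1), 191) = Add(Pow(Add(-261, 380), -1), 191) = Add(Pow(119, -1), 191) = Add(Rational(1, 119), 191) = Rational(22730, 119)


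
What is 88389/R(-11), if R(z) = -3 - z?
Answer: 88389/8 ≈ 11049.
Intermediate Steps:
88389/R(-11) = 88389/(-3 - 1*(-11)) = 88389/(-3 + 11) = 88389/8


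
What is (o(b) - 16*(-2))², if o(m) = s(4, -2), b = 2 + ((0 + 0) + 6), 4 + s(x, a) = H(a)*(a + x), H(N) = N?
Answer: 576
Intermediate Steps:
s(x, a) = -4 + a*(a + x)
b = 8 (b = 2 + (0 + 6) = 2 + 6 = 8)
o(m) = -8 (o(m) = -4 + (-2)² - 2*4 = -4 + 4 - 8 = -8)
(o(b) - 16*(-2))² = (-8 - 16*(-2))² = (-8 + 32)² = 24² = 576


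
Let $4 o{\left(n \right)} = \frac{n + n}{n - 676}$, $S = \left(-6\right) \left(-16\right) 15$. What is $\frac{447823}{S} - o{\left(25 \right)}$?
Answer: $\frac{97183591}{312480} \approx 311.01$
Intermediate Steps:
$S = 1440$ ($S = 96 \cdot 15 = 1440$)
$o{\left(n \right)} = \frac{n}{2 \left(-676 + n\right)}$ ($o{\left(n \right)} = \frac{\left(n + n\right) \frac{1}{n - 676}}{4} = \frac{2 n \frac{1}{-676 + n}}{4} = \frac{n}{2 \left(-676 + n\right)}$)
$\frac{447823}{S} - o{\left(25 \right)} = \frac{447823}{1440} - \frac{1}{2} \cdot 25 \frac{1}{-676 + 25} = 447823 \cdot \frac{1}{1440} - \frac{1}{2} \cdot 25 \frac{1}{-651} = \frac{447823}{1440} - \frac{1}{2} \cdot 25 \left(- \frac{1}{651}\right) = \frac{447823}{1440} - - \frac{25}{1302} = \frac{447823}{1440} + \frac{25}{1302} = \frac{97183591}{312480}$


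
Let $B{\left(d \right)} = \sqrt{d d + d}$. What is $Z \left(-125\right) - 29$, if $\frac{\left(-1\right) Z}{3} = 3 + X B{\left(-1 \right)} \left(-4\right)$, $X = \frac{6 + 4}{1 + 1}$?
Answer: $0$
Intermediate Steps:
$X = 5$ ($X = \frac{10}{2} = 10 \cdot \frac{1}{2} = 5$)
$B{\left(d \right)} = \sqrt{d + d^{2}}$ ($B{\left(d \right)} = \sqrt{d^{2} + d} = \sqrt{d + d^{2}}$)
$Z = -9$ ($Z = - 3 \left(3 + 5 \sqrt{- (1 - 1)} \left(-4\right)\right) = - 3 \left(3 + 5 \sqrt{\left(-1\right) 0} \left(-4\right)\right) = - 3 \left(3 + 5 \sqrt{0} \left(-4\right)\right) = - 3 \left(3 + 5 \cdot 0 \left(-4\right)\right) = - 3 \left(3 + 0 \left(-4\right)\right) = - 3 \left(3 + 0\right) = \left(-3\right) 3 = -9$)
$Z \left(-125\right) - 29 = \left(-9\right) \left(-125\right) - 29 = 1125 - 29 = 1096$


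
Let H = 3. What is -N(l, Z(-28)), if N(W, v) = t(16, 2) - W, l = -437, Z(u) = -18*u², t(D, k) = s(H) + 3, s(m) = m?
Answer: -443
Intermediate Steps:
t(D, k) = 6 (t(D, k) = 3 + 3 = 6)
N(W, v) = 6 - W
-N(l, Z(-28)) = -(6 - 1*(-437)) = -(6 + 437) = -1*443 = -443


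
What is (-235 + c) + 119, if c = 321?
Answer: 205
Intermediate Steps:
(-235 + c) + 119 = (-235 + 321) + 119 = 86 + 119 = 205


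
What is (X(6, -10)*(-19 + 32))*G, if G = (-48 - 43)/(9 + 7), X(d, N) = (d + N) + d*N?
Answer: 4732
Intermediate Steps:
X(d, N) = N + d + N*d (X(d, N) = (N + d) + N*d = N + d + N*d)
G = -91/16 ≈ -5.6875
(X(6, -10)*(-19 + 32))*G = ((-10 + 6 - 10*6)*(-19 + 32))*(-91/16) = ((-10 + 6 - 60)*13)*(-91/16) = -64*13*(-91/16) = -832*(-91/16) = 4732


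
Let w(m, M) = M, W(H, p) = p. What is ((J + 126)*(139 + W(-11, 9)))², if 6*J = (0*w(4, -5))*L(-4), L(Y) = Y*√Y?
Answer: 347747904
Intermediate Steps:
L(Y) = Y^(3/2)
J = 0 (J = ((0*(-5))*(-4)^(3/2))/6 = (0*(-8*I))/6 = (⅙)*0 = 0)
((J + 126)*(139 + W(-11, 9)))² = ((0 + 126)*(139 + 9))² = (126*148)² = 18648² = 347747904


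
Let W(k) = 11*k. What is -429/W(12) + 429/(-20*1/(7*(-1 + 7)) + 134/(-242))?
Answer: -4394377/10468 ≈ -419.79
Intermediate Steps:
-429/W(12) + 429/(-20*1/(7*(-1 + 7)) + 134/(-242)) = -429/(11*12) + 429/(-20*1/(7*(-1 + 7)) + 134/(-242)) = -429/132 + 429/(-20/(6*7) + 134*(-1/242)) = -429*1/132 + 429/(-20/42 - 67/121) = -13/4 + 429/(-20*1/42 - 67/121) = -13/4 + 429/(-10/21 - 67/121) = -13/4 + 429/(-2617/2541) = -13/4 + 429*(-2541/2617) = -13/4 - 1090089/2617 = -4394377/10468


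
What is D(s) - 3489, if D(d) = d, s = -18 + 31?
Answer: -3476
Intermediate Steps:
s = 13
D(s) - 3489 = 13 - 3489 = -3476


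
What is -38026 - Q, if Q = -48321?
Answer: 10295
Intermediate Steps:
-38026 - Q = -38026 - 1*(-48321) = -38026 + 48321 = 10295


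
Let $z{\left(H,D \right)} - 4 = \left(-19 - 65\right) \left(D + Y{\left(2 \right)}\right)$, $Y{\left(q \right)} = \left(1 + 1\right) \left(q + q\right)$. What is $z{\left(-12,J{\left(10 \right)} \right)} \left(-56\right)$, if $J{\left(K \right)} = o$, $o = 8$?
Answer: $75040$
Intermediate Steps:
$J{\left(K \right)} = 8$
$Y{\left(q \right)} = 4 q$ ($Y{\left(q \right)} = 2 \cdot 2 q = 4 q$)
$z{\left(H,D \right)} = -668 - 84 D$ ($z{\left(H,D \right)} = 4 + \left(-19 - 65\right) \left(D + 4 \cdot 2\right) = 4 - 84 \left(D + 8\right) = 4 - 84 \left(8 + D\right) = 4 - \left(672 + 84 D\right) = -668 - 84 D$)
$z{\left(-12,J{\left(10 \right)} \right)} \left(-56\right) = \left(-668 - 672\right) \left(-56\right) = \left(-1340\right) \left(-56\right) = 75040$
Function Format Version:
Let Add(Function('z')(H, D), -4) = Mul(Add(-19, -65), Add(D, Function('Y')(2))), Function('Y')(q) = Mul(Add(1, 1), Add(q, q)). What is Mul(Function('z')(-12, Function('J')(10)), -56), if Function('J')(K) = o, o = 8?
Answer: 75040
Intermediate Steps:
Function('J')(K) = 8
Function('Y')(q) = Mul(4, q) (Function('Y')(q) = Mul(2, Mul(2, q)) = Mul(4, q))
Function('z')(H, D) = Add(-668, Mul(-84, D)) (Function('z')(H, D) = Add(4, Mul(Add(-19, -65), Add(D, Mul(4, 2)))) = Add(4, Mul(-84, Add(D, 8))) = Add(4, Mul(-84, Add(8, D))) = Add(4, Add(-672, Mul(-84, D))) = Add(-668, Mul(-84, D)))
Mul(Function('z')(-12, Function('J')(10)), -56) = Mul(Add(-668, Mul(-84, 8)), -56) = Mul(Add(-668, -672), -56) = Mul(-1340, -56) = 75040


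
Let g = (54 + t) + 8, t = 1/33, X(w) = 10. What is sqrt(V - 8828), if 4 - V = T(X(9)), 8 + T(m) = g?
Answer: 5*I*sqrt(386727)/33 ≈ 94.223*I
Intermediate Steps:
t = 1/33 ≈ 0.030303
g = 2047/33 (g = (54 + 1/33) + 8 = 1783/33 + 8 = 2047/33 ≈ 62.030)
T(m) = 1783/33 (T(m) = -8 + 2047/33 = 1783/33)
V = -1651/33 (V = 4 - 1*1783/33 = 4 - 1783/33 = -1651/33 ≈ -50.030)
sqrt(V - 8828) = sqrt(-1651/33 - 8828) = sqrt(-292975/33) = 5*I*sqrt(386727)/33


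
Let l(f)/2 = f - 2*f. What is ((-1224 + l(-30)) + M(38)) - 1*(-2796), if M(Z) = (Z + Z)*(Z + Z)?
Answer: 7408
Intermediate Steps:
M(Z) = 4*Z² (M(Z) = (2*Z)*(2*Z) = 4*Z²)
l(f) = -2*f (l(f) = 2*(f - 2*f) = 2*(-f) = -2*f)
((-1224 + l(-30)) + M(38)) - 1*(-2796) = ((-1224 - 2*(-30)) + 4*38²) - 1*(-2796) = ((-1224 + 60) + 4*1444) + 2796 = (-1164 + 5776) + 2796 = 4612 + 2796 = 7408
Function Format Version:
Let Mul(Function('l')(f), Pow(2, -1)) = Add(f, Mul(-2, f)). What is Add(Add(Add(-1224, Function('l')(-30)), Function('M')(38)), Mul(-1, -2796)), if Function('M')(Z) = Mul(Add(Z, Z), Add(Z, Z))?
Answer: 7408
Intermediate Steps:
Function('M')(Z) = Mul(4, Pow(Z, 2)) (Function('M')(Z) = Mul(Mul(2, Z), Mul(2, Z)) = Mul(4, Pow(Z, 2)))
Function('l')(f) = Mul(-2, f) (Function('l')(f) = Mul(2, Add(f, Mul(-2, f))) = Mul(2, Mul(-1, f)) = Mul(-2, f))
Add(Add(Add(-1224, Function('l')(-30)), Function('M')(38)), Mul(-1, -2796)) = Add(Add(Add(-1224, Mul(-2, -30)), Mul(4, Pow(38, 2))), Mul(-1, -2796)) = Add(Add(Add(-1224, 60), Mul(4, 1444)), 2796) = Add(Add(-1164, 5776), 2796) = Add(4612, 2796) = 7408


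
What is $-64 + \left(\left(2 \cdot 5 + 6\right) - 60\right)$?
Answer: $-108$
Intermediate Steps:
$-64 + \left(\left(2 \cdot 5 + 6\right) - 60\right) = -64 + \left(\left(10 + 6\right) - 60\right) = -64 + \left(16 - 60\right) = -64 - 44 = -108$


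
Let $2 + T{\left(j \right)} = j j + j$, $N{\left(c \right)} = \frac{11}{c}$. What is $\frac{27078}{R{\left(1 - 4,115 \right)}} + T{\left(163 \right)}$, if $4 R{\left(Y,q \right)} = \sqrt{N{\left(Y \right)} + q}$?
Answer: $26730 + \frac{54156 \sqrt{1002}}{167} \approx 36995.0$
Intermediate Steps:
$R{\left(Y,q \right)} = \frac{\sqrt{q + \frac{11}{Y}}}{4}$ ($R{\left(Y,q \right)} = \frac{\sqrt{\frac{11}{Y} + q}}{4} = \frac{\sqrt{q + \frac{11}{Y}}}{4}$)
$T{\left(j \right)} = -2 + j + j^{2}$ ($T{\left(j \right)} = -2 + \left(j j + j\right) = -2 + \left(j^{2} + j\right) = -2 + \left(j + j^{2}\right) = -2 + j + j^{2}$)
$\frac{27078}{R{\left(1 - 4,115 \right)}} + T{\left(163 \right)} = \frac{27078}{\frac{1}{4} \sqrt{115 + \frac{11}{1 - 4}}} + \left(-2 + 163 + 163^{2}\right) = \frac{27078}{\frac{1}{4} \sqrt{115 + \frac{11}{1 - 4}}} + \left(-2 + 163 + 26569\right) = \frac{27078}{\frac{1}{4} \sqrt{115 + \frac{11}{-3}}} + 26730 = \frac{27078}{\frac{1}{4} \sqrt{115 + 11 \left(- \frac{1}{3}\right)}} + 26730 = \frac{27078}{\frac{1}{4} \sqrt{115 - \frac{11}{3}}} + 26730 = \frac{27078}{\frac{1}{4} \sqrt{\frac{334}{3}}} + 26730 = \frac{27078}{\frac{1}{4} \frac{\sqrt{1002}}{3}} + 26730 = \frac{27078}{\frac{1}{12} \sqrt{1002}} + 26730 = 27078 \frac{2 \sqrt{1002}}{167} + 26730 = \frac{54156 \sqrt{1002}}{167} + 26730 = 26730 + \frac{54156 \sqrt{1002}}{167}$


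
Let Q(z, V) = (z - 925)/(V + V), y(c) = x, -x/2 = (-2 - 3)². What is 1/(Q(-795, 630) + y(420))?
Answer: -63/3236 ≈ -0.019468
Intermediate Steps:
x = -50 (x = -2*(-2 - 3)² = -2*(-5)² = -2*25 = -50)
y(c) = -50
Q(z, V) = (-925 + z)/(2*V) (Q(z, V) = (-925 + z)/((2*V)) = (-925 + z)*(1/(2*V)) = (-925 + z)/(2*V))
1/(Q(-795, 630) + y(420)) = 1/((½)*(-925 - 795)/630 - 50) = 1/((½)*(1/630)*(-1720) - 50) = 1/(-86/63 - 50) = 1/(-3236/63) = -63/3236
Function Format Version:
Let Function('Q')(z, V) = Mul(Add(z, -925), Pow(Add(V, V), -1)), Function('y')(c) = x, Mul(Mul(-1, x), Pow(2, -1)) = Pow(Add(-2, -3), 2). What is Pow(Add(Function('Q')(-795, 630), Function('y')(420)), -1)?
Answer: Rational(-63, 3236) ≈ -0.019468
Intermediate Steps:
x = -50 (x = Mul(-2, Pow(Add(-2, -3), 2)) = Mul(-2, Pow(-5, 2)) = Mul(-2, 25) = -50)
Function('y')(c) = -50
Function('Q')(z, V) = Mul(Rational(1, 2), Pow(V, -1), Add(-925, z)) (Function('Q')(z, V) = Mul(Add(-925, z), Pow(Mul(2, V), -1)) = Mul(Add(-925, z), Mul(Rational(1, 2), Pow(V, -1))) = Mul(Rational(1, 2), Pow(V, -1), Add(-925, z)))
Pow(Add(Function('Q')(-795, 630), Function('y')(420)), -1) = Pow(Add(Mul(Rational(1, 2), Pow(630, -1), Add(-925, -795)), -50), -1) = Pow(Add(Mul(Rational(1, 2), Rational(1, 630), -1720), -50), -1) = Pow(Add(Rational(-86, 63), -50), -1) = Pow(Rational(-3236, 63), -1) = Rational(-63, 3236)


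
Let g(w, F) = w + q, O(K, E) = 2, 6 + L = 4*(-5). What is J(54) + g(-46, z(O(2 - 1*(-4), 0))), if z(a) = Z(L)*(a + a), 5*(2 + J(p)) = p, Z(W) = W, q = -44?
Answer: -406/5 ≈ -81.200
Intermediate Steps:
L = -26 (L = -6 + 4*(-5) = -6 - 20 = -26)
J(p) = -2 + p/5
z(a) = -52*a (z(a) = -26*(a + a) = -52*a)
g(w, F) = -44 + w (g(w, F) = w - 44 = -44 + w)
J(54) + g(-46, z(O(2 - 1*(-4), 0))) = (-2 + (⅕)*54) + (-44 - 46) = (-2 + 54/5) - 90 = 44/5 - 90 = -406/5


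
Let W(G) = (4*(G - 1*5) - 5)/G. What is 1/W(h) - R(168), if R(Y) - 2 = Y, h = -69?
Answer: -51101/301 ≈ -169.77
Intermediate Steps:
R(Y) = 2 + Y
W(G) = (-25 + 4*G)/G (W(G) = (4*(G - 5) - 5)/G = (4*(-5 + G) - 5)/G = ((-20 + 4*G) - 5)/G = (-25 + 4*G)/G)
1/W(h) - R(168) = 1/(4 - 25/(-69)) - (2 + 168) = 1/(4 - 25*(-1/69)) - 1*170 = 1/(4 + 25/69) - 170 = 1/(301/69) - 170 = 69/301 - 170 = -51101/301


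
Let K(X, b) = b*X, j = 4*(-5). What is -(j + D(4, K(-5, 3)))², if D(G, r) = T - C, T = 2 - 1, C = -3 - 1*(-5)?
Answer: -441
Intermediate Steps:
j = -20
K(X, b) = X*b
C = 2 (C = -3 + 5 = 2)
T = 1
D(G, r) = -1 (D(G, r) = 1 - 1*2 = 1 - 2 = -1)
-(j + D(4, K(-5, 3)))² = -(-20 - 1)² = -1*(-21)² = -1*441 = -441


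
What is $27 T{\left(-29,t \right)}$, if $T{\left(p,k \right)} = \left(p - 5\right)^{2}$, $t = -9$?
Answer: $31212$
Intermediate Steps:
$T{\left(p,k \right)} = \left(-5 + p\right)^{2}$
$27 T{\left(-29,t \right)} = 27 \left(-5 - 29\right)^{2} = 27 \left(-34\right)^{2} = 27 \cdot 1156 = 31212$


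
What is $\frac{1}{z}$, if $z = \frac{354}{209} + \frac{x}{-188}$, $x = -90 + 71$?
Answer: $\frac{39292}{70523} \approx 0.55715$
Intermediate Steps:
$x = -19$
$z = \frac{70523}{39292}$ ($z = \frac{354}{209} - \frac{19}{-188} = 354 \cdot \frac{1}{209} - - \frac{19}{188} = \frac{354}{209} + \frac{19}{188} = \frac{70523}{39292} \approx 1.7948$)
$\frac{1}{z} = \frac{1}{\frac{70523}{39292}} = \frac{39292}{70523}$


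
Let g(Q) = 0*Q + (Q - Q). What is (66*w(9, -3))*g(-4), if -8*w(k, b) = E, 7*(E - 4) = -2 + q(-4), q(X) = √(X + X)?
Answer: 0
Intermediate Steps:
g(Q) = 0 (g(Q) = 0 + 0 = 0)
q(X) = √2*√X (q(X) = √(2*X) = √2*√X)
E = 26/7 + 2*I*√2/7 (E = 4 + (-2 + √2*√(-4))/7 = 4 + (-2 + √2*(2*I))/7 = 4 + (-2 + 2*I*√2)/7 = 4 + (-2/7 + 2*I*√2/7) = 26/7 + 2*I*√2/7 ≈ 3.7143 + 0.40406*I)
w(k, b) = -13/28 - I*√2/28 (w(k, b) = -(26/7 + 2*I*√2/7)/8 = -13/28 - I*√2/28)
(66*w(9, -3))*g(-4) = (66*(-13/28 - I*√2/28))*0 = (-429/14 - 33*I*√2/14)*0 = 0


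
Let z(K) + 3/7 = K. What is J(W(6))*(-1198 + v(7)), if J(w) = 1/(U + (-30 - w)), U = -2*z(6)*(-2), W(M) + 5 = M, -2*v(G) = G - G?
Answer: 8386/61 ≈ 137.48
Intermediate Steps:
v(G) = 0 (v(G) = -(G - G)/2 = -½*0 = 0)
W(M) = -5 + M
z(K) = -3/7 + K
U = 156/7 (U = -2*(-3/7 + 6)*(-2) = -2*39/7*(-2) = -78/7*(-2) = 156/7 ≈ 22.286)
J(w) = 1/(-54/7 - w) (J(w) = 1/(156/7 + (-30 - w)) = 1/(-54/7 - w))
J(W(6))*(-1198 + v(7)) = (-7/(54 + 7*(-5 + 6)))*(-1198 + 0) = -7/(54 + 7*1)*(-1198) = -7/(54 + 7)*(-1198) = -7/61*(-1198) = 8386/61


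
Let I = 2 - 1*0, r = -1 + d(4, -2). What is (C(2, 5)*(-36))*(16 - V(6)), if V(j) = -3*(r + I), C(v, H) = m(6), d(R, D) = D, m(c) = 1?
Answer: -468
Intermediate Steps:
r = -3 (r = -1 - 2 = -3)
I = 2 (I = 2 + 0 = 2)
C(v, H) = 1
V(j) = 3 (V(j) = -3*(-3 + 2) = -3*(-1) = 3)
(C(2, 5)*(-36))*(16 - V(6)) = (1*(-36))*(16 - 1*3) = -36*(16 - 3) = -36*13 = -468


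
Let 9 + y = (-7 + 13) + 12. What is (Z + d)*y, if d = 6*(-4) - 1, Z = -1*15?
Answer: -360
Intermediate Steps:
Z = -15
d = -25 (d = -24 - 1 = -25)
y = 9 (y = -9 + ((-7 + 13) + 12) = -9 + (6 + 12) = -9 + 18 = 9)
(Z + d)*y = (-15 - 25)*9 = -40*9 = -360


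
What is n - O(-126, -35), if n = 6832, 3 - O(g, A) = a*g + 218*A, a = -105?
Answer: 12429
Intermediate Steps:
O(g, A) = 3 - 218*A + 105*g (O(g, A) = 3 - (-105*g + 218*A) = 3 + (-218*A + 105*g) = 3 - 218*A + 105*g)
n - O(-126, -35) = 6832 - (3 - 218*(-35) + 105*(-126)) = 6832 - (3 + 7630 - 13230) = 6832 - 1*(-5597) = 6832 + 5597 = 12429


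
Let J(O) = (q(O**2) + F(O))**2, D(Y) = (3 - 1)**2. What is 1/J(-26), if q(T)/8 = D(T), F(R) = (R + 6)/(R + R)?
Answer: 169/177241 ≈ 0.00095350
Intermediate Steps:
D(Y) = 4 (D(Y) = 2**2 = 4)
F(R) = (6 + R)/(2*R) (F(R) = (6 + R)/((2*R)) = (6 + R)*(1/(2*R)) = (6 + R)/(2*R))
q(T) = 32 (q(T) = 8*4 = 32)
J(O) = (32 + (6 + O)/(2*O))**2
1/J(-26) = 1/((1/4)*(6 + 65*(-26))**2/(-26)**2) = 1/((1/4)*(1/676)*(6 - 1690)**2) = 1/((1/4)*(1/676)*(-1684)**2) = 1/((1/4)*(1/676)*2835856) = 1/(177241/169) = 169/177241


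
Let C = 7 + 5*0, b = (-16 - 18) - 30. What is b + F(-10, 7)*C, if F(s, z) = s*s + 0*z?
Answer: 636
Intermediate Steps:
F(s, z) = s**2 (F(s, z) = s**2 + 0 = s**2)
b = -64 (b = -34 - 30 = -64)
C = 7 (C = 7 + 0 = 7)
b + F(-10, 7)*C = -64 + (-10)**2*7 = -64 + 100*7 = -64 + 700 = 636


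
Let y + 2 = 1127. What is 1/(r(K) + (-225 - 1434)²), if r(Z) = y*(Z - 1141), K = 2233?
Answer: 1/3980781 ≈ 2.5121e-7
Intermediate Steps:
y = 1125 (y = -2 + 1127 = 1125)
r(Z) = -1283625 + 1125*Z (r(Z) = 1125*(Z - 1141) = 1125*(-1141 + Z) = -1283625 + 1125*Z)
1/(r(K) + (-225 - 1434)²) = 1/((-1283625 + 1125*2233) + (-225 - 1434)²) = 1/((-1283625 + 2512125) + (-1659)²) = 1/(1228500 + 2752281) = 1/3980781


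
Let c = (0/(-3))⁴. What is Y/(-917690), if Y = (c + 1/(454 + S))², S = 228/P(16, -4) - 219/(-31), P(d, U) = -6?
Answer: -961/157845639550250 ≈ -6.0882e-12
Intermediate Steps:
S = -959/31 (S = 228/(-6) - 219/(-31) = 228*(-⅙) - 219*(-1/31) = -38 + 219/31 = -959/31 ≈ -30.935)
c = 0 (c = (0*(-⅓))⁴ = 0⁴ = 0)
Y = 961/172003225 (Y = (0 + 1/(454 - 959/31))² = (0 + 1/(13115/31))² = (0 + 31/13115)² = (31/13115)² = 961/172003225 ≈ 5.5871e-6)
Y/(-917690) = (961/172003225)/(-917690) = (961/172003225)*(-1/917690) = -961/157845639550250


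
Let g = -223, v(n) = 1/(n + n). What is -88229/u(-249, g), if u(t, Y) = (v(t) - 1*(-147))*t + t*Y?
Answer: -176458/37849 ≈ -4.6622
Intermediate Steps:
v(n) = 1/(2*n)
u(t, Y) = Y*t + t*(147 + 1/(2*t)) (u(t, Y) = (1/(2*t) - 1*(-147))*t + t*Y = (1/(2*t) + 147)*t + Y*t = (147 + 1/(2*t))*t + Y*t = t*(147 + 1/(2*t)) + Y*t = Y*t + t*(147 + 1/(2*t)))
-88229/u(-249, g) = -88229/(½ - 249*(147 - 223)) = -88229/(½ - 249*(-76)) = -88229/(½ + 18924) = -88229/37849/2 = -88229*2/37849 = -176458/37849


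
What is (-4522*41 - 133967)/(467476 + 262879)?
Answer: -319369/730355 ≈ -0.43728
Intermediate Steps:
(-4522*41 - 133967)/(467476 + 262879) = (-185402 - 133967)/730355 = -319369*1/730355 = -319369/730355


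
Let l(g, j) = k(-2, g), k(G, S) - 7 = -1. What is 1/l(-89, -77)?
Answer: ⅙ ≈ 0.16667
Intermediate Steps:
k(G, S) = 6 (k(G, S) = 7 - 1 = 6)
l(g, j) = 6
1/l(-89, -77) = 1/6 = ⅙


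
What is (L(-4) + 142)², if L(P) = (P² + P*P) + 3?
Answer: 31329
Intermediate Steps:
L(P) = 3 + 2*P² (L(P) = (P² + P²) + 3 = 2*P² + 3 = 3 + 2*P²)
(L(-4) + 142)² = ((3 + 2*(-4)²) + 142)² = ((3 + 2*16) + 142)² = ((3 + 32) + 142)² = (35 + 142)² = 177² = 31329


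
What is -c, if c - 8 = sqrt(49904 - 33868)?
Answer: -8 - 2*sqrt(4009) ≈ -134.63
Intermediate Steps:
c = 8 + 2*sqrt(4009) (c = 8 + sqrt(49904 - 33868) = 8 + sqrt(16036) = 8 + 2*sqrt(4009) ≈ 134.63)
-c = -(8 + 2*sqrt(4009)) = -8 - 2*sqrt(4009)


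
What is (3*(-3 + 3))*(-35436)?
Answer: 0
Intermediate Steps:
(3*(-3 + 3))*(-35436) = (3*0)*(-35436) = 0*(-35436) = 0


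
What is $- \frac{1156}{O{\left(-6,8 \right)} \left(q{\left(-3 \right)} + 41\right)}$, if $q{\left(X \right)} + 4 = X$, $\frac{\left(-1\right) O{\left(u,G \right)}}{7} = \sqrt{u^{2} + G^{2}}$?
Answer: $\frac{17}{35} \approx 0.48571$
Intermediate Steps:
$O{\left(u,G \right)} = - 7 \sqrt{G^{2} + u^{2}}$ ($O{\left(u,G \right)} = - 7 \sqrt{u^{2} + G^{2}} = - 7 \sqrt{G^{2} + u^{2}}$)
$q{\left(X \right)} = -4 + X$
$- \frac{1156}{O{\left(-6,8 \right)} \left(q{\left(-3 \right)} + 41\right)} = - \frac{1156}{- 7 \sqrt{8^{2} + \left(-6\right)^{2}} \left(\left(-4 - 3\right) + 41\right)} = - \frac{1156}{- 7 \sqrt{64 + 36} \left(-7 + 41\right)} = - \frac{1156}{- 7 \sqrt{100} \cdot 34} = - \frac{1156}{\left(-7\right) 10 \cdot 34} = - \frac{1156}{\left(-70\right) 34} = - \frac{1156}{-2380} = \left(-1156\right) \left(- \frac{1}{2380}\right) = \frac{17}{35}$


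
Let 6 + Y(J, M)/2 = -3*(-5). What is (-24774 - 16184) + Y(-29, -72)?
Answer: -40940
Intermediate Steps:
Y(J, M) = 18 (Y(J, M) = -12 + 2*(-3*(-5)) = -12 + 2*15 = -12 + 30 = 18)
(-24774 - 16184) + Y(-29, -72) = (-24774 - 16184) + 18 = -40958 + 18 = -40940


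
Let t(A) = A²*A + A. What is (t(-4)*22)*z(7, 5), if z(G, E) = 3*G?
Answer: -31416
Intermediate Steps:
t(A) = A + A³ (t(A) = A³ + A = A + A³)
(t(-4)*22)*z(7, 5) = ((-4 + (-4)³)*22)*(3*7) = ((-4 - 64)*22)*21 = -68*22*21 = -1496*21 = -31416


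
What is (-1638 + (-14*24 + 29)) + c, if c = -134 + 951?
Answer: -1128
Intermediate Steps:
c = 817
(-1638 + (-14*24 + 29)) + c = (-1638 + (-14*24 + 29)) + 817 = (-1638 + (-336 + 29)) + 817 = (-1638 - 307) + 817 = -1945 + 817 = -1128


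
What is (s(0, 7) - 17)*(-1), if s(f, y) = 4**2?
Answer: 1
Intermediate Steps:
s(f, y) = 16
(s(0, 7) - 17)*(-1) = (16 - 17)*(-1) = -1*(-1) = 1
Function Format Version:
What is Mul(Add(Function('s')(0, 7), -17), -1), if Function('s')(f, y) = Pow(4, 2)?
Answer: 1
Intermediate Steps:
Function('s')(f, y) = 16
Mul(Add(Function('s')(0, 7), -17), -1) = Mul(Add(16, -17), -1) = Mul(-1, -1) = 1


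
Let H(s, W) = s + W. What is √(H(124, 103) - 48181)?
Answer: I*√47954 ≈ 218.98*I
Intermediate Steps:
H(s, W) = W + s
√(H(124, 103) - 48181) = √((103 + 124) - 48181) = √(227 - 48181) = √(-47954) = I*√47954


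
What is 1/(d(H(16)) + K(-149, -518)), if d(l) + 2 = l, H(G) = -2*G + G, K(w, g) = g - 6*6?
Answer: -1/572 ≈ -0.0017483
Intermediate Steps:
K(w, g) = -36 + g (K(w, g) = g - 36 = -36 + g)
H(G) = -G
d(l) = -2 + l
1/(d(H(16)) + K(-149, -518)) = 1/((-2 - 1*16) + (-36 - 518)) = 1/((-2 - 16) - 554) = 1/(-18 - 554) = 1/(-572) = -1/572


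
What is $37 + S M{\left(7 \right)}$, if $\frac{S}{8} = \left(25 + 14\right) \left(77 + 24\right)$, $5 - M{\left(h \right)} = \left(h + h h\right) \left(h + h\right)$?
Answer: $-24547811$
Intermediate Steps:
$M{\left(h \right)} = 5 - 2 h \left(h + h^{2}\right)$ ($M{\left(h \right)} = 5 - \left(h + h h\right) \left(h + h\right) = 5 - \left(h + h^{2}\right) 2 h = 5 - 2 h \left(h + h^{2}\right)$)
$S = 31512$ ($S = 8 \left(25 + 14\right) \left(77 + 24\right) = 8 \cdot 39 \cdot 101 = 8 \cdot 3939 = 31512$)
$37 + S M{\left(7 \right)} = 37 + 31512 \left(5 - 2 \cdot 7^{2} - 2 \cdot 7^{3}\right) = 37 + 31512 \left(5 - 98 - 686\right) = 37 + 31512 \left(-779\right) = 37 - 24547848 = -24547811$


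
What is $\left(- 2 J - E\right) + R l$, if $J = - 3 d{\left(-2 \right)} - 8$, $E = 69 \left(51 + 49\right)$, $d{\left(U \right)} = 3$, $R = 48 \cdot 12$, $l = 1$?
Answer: $-6290$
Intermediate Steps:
$R = 576$
$E = 6900$ ($E = 69 \cdot 100 = 6900$)
$J = -17$ ($J = \left(-3\right) 3 - 8 = -9 - 8 = -17$)
$\left(- 2 J - E\right) + R l = \left(\left(-2\right) \left(-17\right) - 6900\right) + 576 \cdot 1 = \left(34 - 6900\right) + 576 = -6866 + 576 = -6290$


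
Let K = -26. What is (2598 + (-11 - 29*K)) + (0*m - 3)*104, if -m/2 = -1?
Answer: 3029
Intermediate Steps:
m = 2 (m = -2*(-1) = 2)
(2598 + (-11 - 29*K)) + (0*m - 3)*104 = (2598 + (-11 - 29*(-26))) + (0*2 - 3)*104 = (2598 + (-11 + 754)) + (0 - 3)*104 = (2598 + 743) - 3*104 = 3341 - 312 = 3029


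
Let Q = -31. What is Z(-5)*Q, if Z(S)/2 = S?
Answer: 310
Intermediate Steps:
Z(S) = 2*S
Z(-5)*Q = (2*(-5))*(-31) = -10*(-31) = 310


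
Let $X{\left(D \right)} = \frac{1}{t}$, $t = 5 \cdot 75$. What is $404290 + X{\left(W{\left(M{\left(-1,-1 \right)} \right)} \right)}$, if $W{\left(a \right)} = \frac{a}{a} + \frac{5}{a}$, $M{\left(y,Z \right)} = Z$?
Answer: $\frac{151608751}{375} \approx 4.0429 \cdot 10^{5}$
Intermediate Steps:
$t = 375$
$W{\left(a \right)} = 1 + \frac{5}{a}$
$X{\left(D \right)} = \frac{1}{375}$
$404290 + X{\left(W{\left(M{\left(-1,-1 \right)} \right)} \right)} = 404290 + \frac{1}{375} = \frac{151608751}{375}$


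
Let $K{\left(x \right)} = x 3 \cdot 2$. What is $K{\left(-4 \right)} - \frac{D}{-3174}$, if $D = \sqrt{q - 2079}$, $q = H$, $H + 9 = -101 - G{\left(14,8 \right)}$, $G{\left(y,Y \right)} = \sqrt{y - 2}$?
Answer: $-24 + \frac{i \sqrt{2189 + 2 \sqrt{3}}}{3174} \approx -24.0 + 0.014752 i$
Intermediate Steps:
$G{\left(y,Y \right)} = \sqrt{-2 + y}$
$H = -110 - 2 \sqrt{3}$ ($H = -9 - \left(101 + \sqrt{-2 + 14}\right) = -9 - \left(101 + \sqrt{12}\right) = -9 - \left(101 + 2 \sqrt{3}\right) = -110 - 2 \sqrt{3} \approx -113.46$)
$q = -110 - 2 \sqrt{3} \approx -113.46$
$K{\left(x \right)} = 6 x$ ($K{\left(x \right)} = 3 x 2 = 6 x$)
$D = \sqrt{-2189 - 2 \sqrt{3}}$ ($D = \sqrt{\left(-110 - 2 \sqrt{3}\right) - 2079} = \sqrt{-2189 - 2 \sqrt{3}} \approx 46.824 i$)
$K{\left(-4 \right)} - \frac{D}{-3174} = 6 \left(-4\right) - \frac{\sqrt{-2189 - 2 \sqrt{3}}}{-3174} = -24 - \sqrt{-2189 - 2 \sqrt{3}} \left(- \frac{1}{3174}\right) = -24 - - \frac{\sqrt{-2189 - 2 \sqrt{3}}}{3174} = -24 + \frac{\sqrt{-2189 - 2 \sqrt{3}}}{3174}$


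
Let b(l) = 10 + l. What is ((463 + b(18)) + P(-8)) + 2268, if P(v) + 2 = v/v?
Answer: 2758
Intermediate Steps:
P(v) = -1 (P(v) = -2 + v/v = -2 + 1 = -1)
((463 + b(18)) + P(-8)) + 2268 = ((463 + (10 + 18)) - 1) + 2268 = ((463 + 28) - 1) + 2268 = (491 - 1) + 2268 = 490 + 2268 = 2758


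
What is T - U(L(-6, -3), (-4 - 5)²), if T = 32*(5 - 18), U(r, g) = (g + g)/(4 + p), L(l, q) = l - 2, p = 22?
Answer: -5489/13 ≈ -422.23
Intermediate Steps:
L(l, q) = -2 + l
U(r, g) = g/13 (U(r, g) = (g + g)/(4 + 22) = (2*g)/26 = (2*g)*(1/26) = g/13)
T = -416 (T = 32*(-13) = -416)
T - U(L(-6, -3), (-4 - 5)²) = -416 - (-4 - 5)²/13 = -416 - (-9)²/13 = -416 - 81/13 = -5489/13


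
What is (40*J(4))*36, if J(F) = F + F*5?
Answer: 34560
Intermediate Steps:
J(F) = 6*F (J(F) = F + 5*F = 6*F)
(40*J(4))*36 = (40*(6*4))*36 = (40*24)*36 = 960*36 = 34560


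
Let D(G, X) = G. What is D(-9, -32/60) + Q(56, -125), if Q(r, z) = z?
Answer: -134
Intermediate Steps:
D(-9, -32/60) + Q(56, -125) = -9 - 125 = -134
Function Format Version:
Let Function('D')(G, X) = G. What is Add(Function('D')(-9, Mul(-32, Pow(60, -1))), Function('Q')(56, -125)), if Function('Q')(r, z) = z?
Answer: -134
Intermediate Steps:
Add(Function('D')(-9, Mul(-32, Pow(60, -1))), Function('Q')(56, -125)) = Add(-9, -125) = -134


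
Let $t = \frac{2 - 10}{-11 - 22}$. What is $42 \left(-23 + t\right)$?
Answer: $- \frac{10514}{11} \approx -955.82$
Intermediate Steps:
$t = \frac{8}{33}$ ($t = - \frac{8}{-11 - 22} = - \frac{8}{-33} = \left(-8\right) \left(- \frac{1}{33}\right) = \frac{8}{33} \approx 0.24242$)
$42 \left(-23 + t\right) = 42 \left(-23 + \frac{8}{33}\right) = 42 \left(- \frac{751}{33}\right) = - \frac{10514}{11}$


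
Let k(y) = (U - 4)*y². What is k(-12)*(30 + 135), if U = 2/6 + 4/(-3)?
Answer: -118800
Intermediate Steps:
U = -1 (U = 2*(⅙) + 4*(-⅓) = ⅓ - 4/3 = -1)
k(y) = -5*y² (k(y) = (-1 - 4)*y² = -5*y²)
k(-12)*(30 + 135) = (-5*(-12)²)*(30 + 135) = -5*144*165 = -720*165 = -118800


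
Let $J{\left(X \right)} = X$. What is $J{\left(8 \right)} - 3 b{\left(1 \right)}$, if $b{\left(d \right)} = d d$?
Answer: $5$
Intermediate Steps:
$b{\left(d \right)} = d^{2}$
$J{\left(8 \right)} - 3 b{\left(1 \right)} = 8 - 3 \cdot 1^{2} = 8 - 3 = 5$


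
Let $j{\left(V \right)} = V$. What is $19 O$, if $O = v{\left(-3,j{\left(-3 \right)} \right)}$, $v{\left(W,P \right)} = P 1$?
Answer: $-57$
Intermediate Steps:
$v{\left(W,P \right)} = P$
$O = -3$
$19 O = 19 \left(-3\right) = -57$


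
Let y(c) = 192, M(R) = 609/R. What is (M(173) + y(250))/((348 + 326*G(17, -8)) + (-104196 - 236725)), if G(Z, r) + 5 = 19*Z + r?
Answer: -33825/41435749 ≈ -0.00081632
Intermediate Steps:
G(Z, r) = -5 + r + 19*Z (G(Z, r) = -5 + (19*Z + r) = -5 + (r + 19*Z) = -5 + r + 19*Z)
(M(173) + y(250))/((348 + 326*G(17, -8)) + (-104196 - 236725)) = (609/173 + 192)/((348 + 326*(-5 - 8 + 19*17)) + (-104196 - 236725)) = (609*(1/173) + 192)/((348 + 326*(-5 - 8 + 323)) - 340921) = (609/173 + 192)/((348 + 326*310) - 340921) = 33825/(173*((348 + 101060) - 340921)) = 33825/(173*(101408 - 340921)) = (33825/173)/(-239513) = (33825/173)*(-1/239513) = -33825/41435749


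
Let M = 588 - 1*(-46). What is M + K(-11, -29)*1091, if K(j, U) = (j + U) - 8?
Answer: -51734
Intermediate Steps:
M = 634 (M = 588 + 46 = 634)
K(j, U) = -8 + U + j (K(j, U) = (U + j) - 8 = -8 + U + j)
M + K(-11, -29)*1091 = 634 + (-8 - 29 - 11)*1091 = 634 - 48*1091 = 634 - 52368 = -51734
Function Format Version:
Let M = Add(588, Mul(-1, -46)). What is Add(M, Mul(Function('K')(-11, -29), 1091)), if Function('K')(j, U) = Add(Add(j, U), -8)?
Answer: -51734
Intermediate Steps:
M = 634 (M = Add(588, 46) = 634)
Function('K')(j, U) = Add(-8, U, j) (Function('K')(j, U) = Add(Add(U, j), -8) = Add(-8, U, j))
Add(M, Mul(Function('K')(-11, -29), 1091)) = Add(634, Mul(Add(-8, -29, -11), 1091)) = Add(634, Mul(-48, 1091)) = Add(634, -52368) = -51734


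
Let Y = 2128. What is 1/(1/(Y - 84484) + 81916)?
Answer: 82356/6746274095 ≈ 1.2208e-5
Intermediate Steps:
1/(1/(Y - 84484) + 81916) = 1/(1/(2128 - 84484) + 81916) = 1/(1/(-82356) + 81916) = 1/(-1/82356 + 81916) = 1/(6746274095/82356) = 82356/6746274095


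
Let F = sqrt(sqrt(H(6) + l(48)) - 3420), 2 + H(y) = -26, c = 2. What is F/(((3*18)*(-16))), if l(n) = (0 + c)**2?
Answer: -sqrt(-3420 + 2*I*sqrt(6))/864 ≈ -4.8478e-5 - 0.067686*I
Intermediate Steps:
H(y) = -28 (H(y) = -2 - 26 = -28)
l(n) = 4 (l(n) = (0 + 2)**2 = 2**2 = 4)
F = sqrt(-3420 + 2*I*sqrt(6)) (F = sqrt(sqrt(-28 + 4) - 3420) = sqrt(sqrt(-24) - 3420) = sqrt(2*I*sqrt(6) - 3420) = sqrt(-3420 + 2*I*sqrt(6)) ≈ 0.0419 + 58.481*I)
F/(((3*18)*(-16))) = sqrt(-3420 + 2*I*sqrt(6))/(((3*18)*(-16))) = sqrt(-3420 + 2*I*sqrt(6))/((54*(-16))) = sqrt(-3420 + 2*I*sqrt(6))/(-864) = sqrt(-3420 + 2*I*sqrt(6))*(-1/864) = -sqrt(-3420 + 2*I*sqrt(6))/864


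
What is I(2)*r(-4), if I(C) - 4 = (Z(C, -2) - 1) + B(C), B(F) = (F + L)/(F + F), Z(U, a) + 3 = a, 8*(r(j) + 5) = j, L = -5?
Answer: 121/8 ≈ 15.125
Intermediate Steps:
r(j) = -5 + j/8
Z(U, a) = -3 + a
B(F) = (-5 + F)/(2*F) (B(F) = (F - 5)/(F + F) = (-5 + F)/((2*F)) = (-5 + F)*(1/(2*F)) = (-5 + F)/(2*F))
I(C) = -2 + (-5 + C)/(2*C) (I(C) = 4 + (((-3 - 2) - 1) + (-5 + C)/(2*C)) = 4 + ((-5 - 1) + (-5 + C)/(2*C)) = 4 + (-6 + (-5 + C)/(2*C)) = -2 + (-5 + C)/(2*C))
I(2)*r(-4) = ((1/2)*(-5 - 3*2)/2)*(-5 + (1/8)*(-4)) = ((1/2)*(1/2)*(-5 - 6))*(-5 - 1/2) = ((1/2)*(1/2)*(-11))*(-11/2) = -11/4*(-11/2) = 121/8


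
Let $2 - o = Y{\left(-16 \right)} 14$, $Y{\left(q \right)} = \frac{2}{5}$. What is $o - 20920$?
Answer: $- \frac{104618}{5} \approx -20924.0$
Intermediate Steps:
$Y{\left(q \right)} = \frac{2}{5}$ ($Y{\left(q \right)} = 2 \cdot \frac{1}{5} = \frac{2}{5}$)
$o = - \frac{18}{5}$ ($o = 2 - \frac{2}{5} \cdot 14 = 2 - \frac{28}{5} = - \frac{18}{5} \approx -3.6$)
$o - 20920 = - \frac{18}{5} - 20920 = - \frac{104618}{5}$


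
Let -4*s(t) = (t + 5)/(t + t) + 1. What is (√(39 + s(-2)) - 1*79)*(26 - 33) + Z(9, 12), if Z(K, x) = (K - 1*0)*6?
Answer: 607 - 7*√623/4 ≈ 563.32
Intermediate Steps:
Z(K, x) = 6*K (Z(K, x) = (K + 0)*6 = K*6 = 6*K)
s(t) = -¼ - (5 + t)/(8*t) (s(t) = -((t + 5)/(t + t) + 1)/4 = -((5 + t)/((2*t)) + 1)/4 = -((5 + t)*(1/(2*t)) + 1)/4 = -((5 + t)/(2*t) + 1)/4 = -(1 + (5 + t)/(2*t))/4 = -¼ - (5 + t)/(8*t))
(√(39 + s(-2)) - 1*79)*(26 - 33) + Z(9, 12) = (√(39 + (⅛)*(-5 - 3*(-2))/(-2)) - 1*79)*(26 - 33) + 6*9 = (√(39 + (⅛)*(-½)*(-5 + 6)) - 79)*(-7) + 54 = (√(39 + (⅛)*(-½)*1) - 79)*(-7) + 54 = (√(39 - 1/16) - 79)*(-7) + 54 = (√(623/16) - 79)*(-7) + 54 = (√623/4 - 79)*(-7) + 54 = (-79 + √623/4)*(-7) + 54 = (553 - 7*√623/4) + 54 = 607 - 7*√623/4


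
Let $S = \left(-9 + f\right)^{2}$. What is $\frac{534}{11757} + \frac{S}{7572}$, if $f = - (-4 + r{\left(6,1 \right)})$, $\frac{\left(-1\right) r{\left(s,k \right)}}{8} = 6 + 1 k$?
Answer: $\frac{3847045}{9891556} \approx 0.38892$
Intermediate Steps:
$r{\left(s,k \right)} = -48 - 8 k$ ($r{\left(s,k \right)} = - 8 \left(6 + 1 k\right) = - 8 \left(6 + k\right) = -48 - 8 k$)
$f = 60$ ($f = - (-4 - 56) = \left(-1\right) \left(-60\right) = 60$)
$S = 2601$ ($S = \left(-9 + 60\right)^{2} = 51^{2} = 2601$)
$\frac{534}{11757} + \frac{S}{7572} = \frac{534}{11757} + \frac{2601}{7572} = 534 \cdot \frac{1}{11757} + 2601 \cdot \frac{1}{7572} = \frac{178}{3919} + \frac{867}{2524} = \frac{3847045}{9891556}$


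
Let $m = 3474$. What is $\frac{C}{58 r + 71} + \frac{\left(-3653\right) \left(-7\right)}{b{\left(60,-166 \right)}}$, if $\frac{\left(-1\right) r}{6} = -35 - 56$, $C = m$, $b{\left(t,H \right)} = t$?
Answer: $\frac{811806409}{1904340} \approx 426.29$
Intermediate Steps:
$C = 3474$
$r = 546$ ($r = - 6 \left(-35 - 56\right) = \left(-6\right) \left(-91\right) = 546$)
$\frac{C}{58 r + 71} + \frac{\left(-3653\right) \left(-7\right)}{b{\left(60,-166 \right)}} = \frac{3474}{58 \cdot 546 + 71} + \frac{\left(-3653\right) \left(-7\right)}{60} = \frac{3474}{31668 + 71} + 25571 \cdot \frac{1}{60} = \frac{3474}{31739} + \frac{25571}{60} = \frac{811806409}{1904340}$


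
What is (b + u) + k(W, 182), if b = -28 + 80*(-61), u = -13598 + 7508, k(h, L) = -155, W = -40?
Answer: -11153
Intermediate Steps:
u = -6090
b = -4908 (b = -28 - 4880 = -4908)
(b + u) + k(W, 182) = (-4908 - 6090) - 155 = -10998 - 155 = -11153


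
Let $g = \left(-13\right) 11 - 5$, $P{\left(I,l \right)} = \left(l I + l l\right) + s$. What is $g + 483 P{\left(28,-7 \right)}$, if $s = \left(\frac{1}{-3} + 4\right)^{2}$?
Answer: $- \frac{193966}{3} \approx -64655.0$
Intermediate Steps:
$s = \frac{121}{9}$ ($s = \left(- \frac{1}{3} + 4\right)^{2} = \left(\frac{11}{3}\right)^{2} = \frac{121}{9} \approx 13.444$)
$P{\left(I,l \right)} = \frac{121}{9} + l^{2} + I l$ ($P{\left(I,l \right)} = \left(l I + l l\right) + \frac{121}{9} = \left(I l + l^{2}\right) + \frac{121}{9} = \left(l^{2} + I l\right) + \frac{121}{9} = \frac{121}{9} + l^{2} + I l$)
$g = -148$ ($g = -143 - 5 = -148$)
$g + 483 P{\left(28,-7 \right)} = -148 + 483 \left(\frac{121}{9} + \left(-7\right)^{2} + 28 \left(-7\right)\right) = -148 + 483 \left(\frac{121}{9} + 49 - 196\right) = -148 + 483 \left(- \frac{1202}{9}\right) = -148 - \frac{193522}{3} = - \frac{193966}{3}$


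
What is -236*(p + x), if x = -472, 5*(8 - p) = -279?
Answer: 481676/5 ≈ 96335.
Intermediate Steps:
p = 319/5 (p = 8 - ⅕*(-279) = 8 + 279/5 = 319/5 ≈ 63.800)
-236*(p + x) = -236*(319/5 - 472) = -236*(-2041/5) = 481676/5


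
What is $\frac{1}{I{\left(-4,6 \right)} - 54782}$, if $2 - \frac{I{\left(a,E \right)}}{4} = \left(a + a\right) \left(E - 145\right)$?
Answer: $- \frac{1}{59222} \approx -1.6886 \cdot 10^{-5}$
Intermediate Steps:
$I{\left(a,E \right)} = 8 - 8 a \left(-145 + E\right)$ ($I{\left(a,E \right)} = 8 - 4 \left(a + a\right) \left(E - 145\right) = 8 - 4 \cdot 2 a \left(-145 + E\right) = 8 - 8 a \left(-145 + E\right)$)
$\frac{1}{I{\left(-4,6 \right)} - 54782} = \frac{1}{\left(8 + 1160 \left(-4\right) - 48 \left(-4\right)\right) - 54782} = \frac{1}{\left(8 - 4640 + 192\right) - 54782} = \frac{1}{-4440 - 54782} = \frac{1}{-59222} = - \frac{1}{59222}$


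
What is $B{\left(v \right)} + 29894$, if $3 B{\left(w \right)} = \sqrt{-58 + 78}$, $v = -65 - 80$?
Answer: $29894 + \frac{2 \sqrt{5}}{3} \approx 29896.0$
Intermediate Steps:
$v = -145$
$B{\left(w \right)} = \frac{2 \sqrt{5}}{3}$ ($B{\left(w \right)} = \frac{\sqrt{-58 + 78}}{3} = \frac{\sqrt{20}}{3} = \frac{2 \sqrt{5}}{3}$)
$B{\left(v \right)} + 29894 = \frac{2 \sqrt{5}}{3} + 29894 = 29894 + \frac{2 \sqrt{5}}{3}$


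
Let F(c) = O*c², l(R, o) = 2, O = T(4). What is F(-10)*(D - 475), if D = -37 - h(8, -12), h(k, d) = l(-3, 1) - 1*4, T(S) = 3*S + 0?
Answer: -612000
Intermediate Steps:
T(S) = 3*S
O = 12 (O = 3*4 = 12)
h(k, d) = -2 (h(k, d) = 2 - 1*4 = 2 - 4 = -2)
F(c) = 12*c²
D = -35 (D = -37 - 1*(-2) = -37 + 2 = -35)
F(-10)*(D - 475) = (12*(-10)²)*(-35 - 475) = (12*100)*(-510) = 1200*(-510) = -612000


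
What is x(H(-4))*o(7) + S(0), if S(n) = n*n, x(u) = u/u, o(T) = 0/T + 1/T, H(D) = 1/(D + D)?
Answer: ⅐ ≈ 0.14286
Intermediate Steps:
H(D) = 1/(2*D)
o(T) = 1/T (o(T) = 0 + 1/T = 1/T)
x(u) = 1
S(n) = n²
x(H(-4))*o(7) + S(0) = 1/7 + 0² = 1*(⅐) + 0 = ⅐ + 0 = ⅐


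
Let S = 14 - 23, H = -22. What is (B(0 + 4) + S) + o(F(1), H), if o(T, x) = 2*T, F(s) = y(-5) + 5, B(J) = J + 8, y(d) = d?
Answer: 3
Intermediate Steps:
B(J) = 8 + J
F(s) = 0 (F(s) = -5 + 5 = 0)
S = -9
(B(0 + 4) + S) + o(F(1), H) = ((8 + (0 + 4)) - 9) + 2*0 = ((8 + 4) - 9) + 0 = (12 - 9) + 0 = 3 + 0 = 3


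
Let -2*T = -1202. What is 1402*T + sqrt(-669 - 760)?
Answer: 842602 + I*sqrt(1429) ≈ 8.426e+5 + 37.802*I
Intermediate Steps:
T = 601 (T = -1/2*(-1202) = 601)
1402*T + sqrt(-669 - 760) = 1402*601 + sqrt(-669 - 760) = 842602 + sqrt(-1429) = 842602 + I*sqrt(1429)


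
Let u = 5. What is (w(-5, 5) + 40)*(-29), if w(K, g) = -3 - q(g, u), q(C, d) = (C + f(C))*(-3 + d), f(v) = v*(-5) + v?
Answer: -1943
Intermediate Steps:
f(v) = -4*v (f(v) = -5*v + v = -4*v)
q(C, d) = -3*C*(-3 + d) (q(C, d) = (C - 4*C)*(-3 + d) = (-3*C)*(-3 + d) = -3*C*(-3 + d))
w(K, g) = -3 + 6*g (w(K, g) = -3 - 3*g*(3 - 1*5) = -3 - 3*g*(3 - 5) = -3 - 3*g*(-2) = -3 - (-6)*g = -3 + 6*g)
(w(-5, 5) + 40)*(-29) = ((-3 + 6*5) + 40)*(-29) = ((-3 + 30) + 40)*(-29) = (27 + 40)*(-29) = 67*(-29) = -1943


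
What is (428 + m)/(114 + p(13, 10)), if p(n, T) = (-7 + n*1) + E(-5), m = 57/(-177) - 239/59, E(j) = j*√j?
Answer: 599856/171395 + 24994*I*√5/171395 ≈ 3.4998 + 0.32608*I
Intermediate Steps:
E(j) = j^(3/2)
m = -258/59 (m = 57*(-1/177) - 239*1/59 = -19/59 - 239/59 = -258/59 ≈ -4.3729)
p(n, T) = -7 + n - 5*I*√5 (p(n, T) = (-7 + n*1) + (-5)^(3/2) = (-7 + n) - 5*I*√5 = -7 + n - 5*I*√5)
(428 + m)/(114 + p(13, 10)) = (428 - 258/59)/(114 + (-7 + 13 - 5*I*√5)) = 24994/(59*(114 + (6 - 5*I*√5))) = 24994/(59*(120 - 5*I*√5))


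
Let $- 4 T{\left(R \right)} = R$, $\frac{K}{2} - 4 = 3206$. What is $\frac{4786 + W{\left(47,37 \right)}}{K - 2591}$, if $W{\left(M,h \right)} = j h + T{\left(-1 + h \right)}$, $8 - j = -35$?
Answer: $\frac{6368}{3829} \approx 1.6631$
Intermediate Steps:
$j = 43$ ($j = 8 - -35 = 8 + 35 = 43$)
$K = 6420$ ($K = 8 + 2 \cdot 3206 = 8 + 6412 = 6420$)
$T{\left(R \right)} = - \frac{R}{4}$
$W{\left(M,h \right)} = \frac{1}{4} + \frac{171 h}{4}$ ($W{\left(M,h \right)} = 43 h - \frac{-1 + h}{4} = 43 h - \left(- \frac{1}{4} + \frac{h}{4}\right) = \frac{1}{4} + \frac{171 h}{4}$)
$\frac{4786 + W{\left(47,37 \right)}}{K - 2591} = \frac{4786 + \left(\frac{1}{4} + \frac{171}{4} \cdot 37\right)}{6420 - 2591} = \frac{4786 + \left(\frac{1}{4} + \frac{6327}{4}\right)}{3829} = \left(4786 + 1582\right) \frac{1}{3829} = 6368 \cdot \frac{1}{3829} = \frac{6368}{3829}$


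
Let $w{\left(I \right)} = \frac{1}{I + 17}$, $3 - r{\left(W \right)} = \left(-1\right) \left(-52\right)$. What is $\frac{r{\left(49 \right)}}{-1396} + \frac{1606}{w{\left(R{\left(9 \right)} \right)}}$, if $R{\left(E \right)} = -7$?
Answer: $\frac{22419809}{1396} \approx 16060.0$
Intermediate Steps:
$r{\left(W \right)} = -49$ ($r{\left(W \right)} = 3 - \left(-1\right) \left(-52\right) = 3 - 52 = -49$)
$w{\left(I \right)} = \frac{1}{17 + I}$
$\frac{r{\left(49 \right)}}{-1396} + \frac{1606}{w{\left(R{\left(9 \right)} \right)}} = - \frac{49}{-1396} + \frac{1606}{\frac{1}{17 - 7}} = \left(-49\right) \left(- \frac{1}{1396}\right) + \frac{1606}{\frac{1}{10}} = \frac{49}{1396} + 1606 \frac{1}{\frac{1}{10}} = \frac{49}{1396} + 1606 \cdot 10 = \frac{49}{1396} + 16060 = \frac{22419809}{1396}$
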